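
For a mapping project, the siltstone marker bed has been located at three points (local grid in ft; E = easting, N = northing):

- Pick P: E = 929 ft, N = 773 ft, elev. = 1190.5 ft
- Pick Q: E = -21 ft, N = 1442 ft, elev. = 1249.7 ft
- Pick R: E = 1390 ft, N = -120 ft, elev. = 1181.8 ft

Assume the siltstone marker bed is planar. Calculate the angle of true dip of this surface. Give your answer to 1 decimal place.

5.4°

Let the plane be z = a·E + b·N + c.
Pick Q−Pick P: −950a + 669b = 59.2;  Pick R−Pick P: 461a − 893b = −8.7.
Solving gives a = −0.08713, b = −0.03524.
Gradient magnitude |∇z| = √(a² + b²) = √(0.00759 + 0.00124) = 0.09399.
True dip = arctan(0.09399) = 5.4°, dipping toward ENE (azimuth ≈ 068°).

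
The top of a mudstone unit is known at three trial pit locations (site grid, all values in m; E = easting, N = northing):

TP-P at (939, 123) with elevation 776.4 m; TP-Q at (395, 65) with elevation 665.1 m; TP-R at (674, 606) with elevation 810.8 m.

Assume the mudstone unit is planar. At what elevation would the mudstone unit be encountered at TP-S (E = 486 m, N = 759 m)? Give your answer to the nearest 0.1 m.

802.3 m

Let the plane be z = a·E + b·N + c.
TP-Q−TP-P: −544a − 58b = −111.3;  TP-R−TP-P: −265a + 483b = 34.4.
Solving gives a = 0.18612, b = 0.17333.
Then c = 776.4 − a·939 − b·123 = 580.32.
At (486, 759): z = 90.5 + 131.6 + 580.32 = 802.3 m.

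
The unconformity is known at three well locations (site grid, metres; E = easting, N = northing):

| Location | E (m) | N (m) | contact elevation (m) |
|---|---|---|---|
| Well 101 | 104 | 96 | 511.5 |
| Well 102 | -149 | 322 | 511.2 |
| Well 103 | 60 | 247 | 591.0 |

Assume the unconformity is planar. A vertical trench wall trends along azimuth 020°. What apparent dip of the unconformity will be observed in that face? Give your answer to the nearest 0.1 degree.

Two edge vectors: Well 101→Well 102 = (-253, 226, -0.3), Well 101→Well 103 = (-44, 151, 79.5).
Normal n = (Well 101→Well 102) × (Well 101→Well 103) = (18012.3, 20126.7, -28259).
So ∂z/∂E = −n_x/n_z = 0.63740 and ∂z/∂N = −n_y/n_z = 0.71222.
Unit vector along 020° is (sin 20°, cos 20°) = (0.3420, 0.9397).
Slope in that direction = a·(0.3420) + b·(0.9397) = 0.88727.
Apparent dip = arctan|0.88727| = 41.6° (true dip is 43.7°, so apparent ≤ true as expected).

41.6°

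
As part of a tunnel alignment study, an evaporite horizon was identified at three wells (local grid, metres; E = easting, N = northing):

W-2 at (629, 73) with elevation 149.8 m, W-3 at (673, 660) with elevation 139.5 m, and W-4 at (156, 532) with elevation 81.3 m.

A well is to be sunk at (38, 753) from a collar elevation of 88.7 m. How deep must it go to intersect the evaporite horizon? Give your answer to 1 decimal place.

27.3 m

Two edge vectors: W-2→W-3 = (44, 587, -10.3), W-2→W-4 = (-473, 459, -68.5).
Normal n = (W-2→W-3) × (W-2→W-4) = (-35481.8, 7885.9, 297847).
So ∂z/∂E = −n_x/n_z = 0.11913 and ∂z/∂N = −n_y/n_z = −0.02648.
Intercept c from W-2: 149.8 − 74.93 + 1.93 = 76.80.
At (38, 753): z_contact = 4.53 − 19.94 + 76.80 = 61.39 m.
Depth below ground = 88.7 − 61.39 = 27.3 m.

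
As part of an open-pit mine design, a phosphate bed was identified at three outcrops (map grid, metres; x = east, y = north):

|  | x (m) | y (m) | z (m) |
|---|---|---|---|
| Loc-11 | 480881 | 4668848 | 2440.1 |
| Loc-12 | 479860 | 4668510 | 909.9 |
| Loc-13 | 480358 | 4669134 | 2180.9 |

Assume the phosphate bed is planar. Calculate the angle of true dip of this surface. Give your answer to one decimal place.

Two edge vectors: Loc-11→Loc-12 = (-1021, -338, -1530.2), Loc-11→Loc-13 = (-523, 286, -259.2).
Normal n = (Loc-11→Loc-12) × (Loc-11→Loc-13) = (525246.8, 535651.4, -468780).
So ∂z/∂x = −n_x/n_z = 1.12045 and ∂z/∂y = −n_y/n_z = 1.14265.
Gradient magnitude |∇z| = √(a² + b²) = √(1.25542 + 1.30565) = 1.60033.
True dip = arctan(1.60033) = 58.0°, dipping toward SW (azimuth ≈ 224°).

58.0°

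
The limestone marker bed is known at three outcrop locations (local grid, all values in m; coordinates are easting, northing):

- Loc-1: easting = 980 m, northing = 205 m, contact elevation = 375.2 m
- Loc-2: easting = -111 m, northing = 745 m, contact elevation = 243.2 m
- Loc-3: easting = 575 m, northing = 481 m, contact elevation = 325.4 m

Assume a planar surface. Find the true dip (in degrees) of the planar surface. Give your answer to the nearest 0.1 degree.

6.6°

Let the plane be z = a·easting + b·northing + c.
Loc-2−Loc-1: −1091a + 540b = −132;  Loc-3−Loc-1: −405a + 276b = −49.8.
Solving gives a = 0.11575, b = −0.01058.
Gradient magnitude |∇z| = √(a² + b²) = √(0.01340 + 0.00011) = 0.11624.
True dip = arctan(0.11624) = 6.6°, dipping toward W (azimuth ≈ 275°).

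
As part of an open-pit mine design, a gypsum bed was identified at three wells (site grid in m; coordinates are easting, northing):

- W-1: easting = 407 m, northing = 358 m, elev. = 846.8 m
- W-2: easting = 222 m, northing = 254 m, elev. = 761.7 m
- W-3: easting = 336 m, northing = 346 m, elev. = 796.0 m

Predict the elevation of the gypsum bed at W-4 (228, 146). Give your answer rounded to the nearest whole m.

837 m

Let the plane be z = a·easting + b·northing + c.
W-2−W-1: −185a − 104b = −85.1;  W-3−W-1: −71a − 12b = −50.8.
Solving gives a = 0.82533, b = −0.64986.
Then c = 846.8 − a·407 − b·358 = 743.54.
At (228, 146): z = 188.2 − 94.9 + 743.54 = 836.8 m.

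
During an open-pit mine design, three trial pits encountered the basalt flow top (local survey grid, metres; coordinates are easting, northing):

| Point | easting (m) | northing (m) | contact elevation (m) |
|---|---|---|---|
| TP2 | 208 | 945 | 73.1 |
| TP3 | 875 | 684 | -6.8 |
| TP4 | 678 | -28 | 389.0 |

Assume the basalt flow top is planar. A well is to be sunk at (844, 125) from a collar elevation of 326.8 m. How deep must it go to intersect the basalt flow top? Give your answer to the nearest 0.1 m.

Two edge vectors: TP2→TP3 = (667, -261, -79.9), TP2→TP4 = (470, -973, 315.9).
Normal n = (TP2→TP3) × (TP2→TP4) = (-160192.6, -248258.3, -526321).
So ∂z/∂easting = −n_x/n_z = −0.30436 and ∂z/∂northing = −n_y/n_z = −0.47169.
Intercept c from TP2: 73.1 + 63.31 + 445.74 = 582.15.
At (844, 125): z_contact = −256.88 − 58.96 + 582.15 = 266.31 m.
Depth below ground = 326.8 − 266.31 = 60.5 m.

60.5 m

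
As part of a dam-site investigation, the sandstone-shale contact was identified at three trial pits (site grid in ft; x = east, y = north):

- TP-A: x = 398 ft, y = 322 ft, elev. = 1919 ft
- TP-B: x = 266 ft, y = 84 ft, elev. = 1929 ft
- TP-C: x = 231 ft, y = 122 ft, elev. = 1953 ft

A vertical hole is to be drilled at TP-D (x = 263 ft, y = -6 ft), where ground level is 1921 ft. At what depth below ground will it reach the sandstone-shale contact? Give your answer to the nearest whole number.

Two edge vectors: TP-A→TP-B = (-132, -238, 10), TP-A→TP-C = (-167, -200, 34).
Normal n = (TP-A→TP-B) × (TP-A→TP-C) = (-6092, 2818, -13346).
So ∂z/∂x = −n_x/n_z = −0.45647 and ∂z/∂y = −n_y/n_z = 0.21115.
Intercept c from TP-A: 1919 + 181.67 − 67.99 = 2032.68.
At (263, -6): z_contact = −120.1 − 1.3 + 2032.68 = 1911.4 ft.
Depth below ground = 1921 − 1911.4 = 10 ft.

10 ft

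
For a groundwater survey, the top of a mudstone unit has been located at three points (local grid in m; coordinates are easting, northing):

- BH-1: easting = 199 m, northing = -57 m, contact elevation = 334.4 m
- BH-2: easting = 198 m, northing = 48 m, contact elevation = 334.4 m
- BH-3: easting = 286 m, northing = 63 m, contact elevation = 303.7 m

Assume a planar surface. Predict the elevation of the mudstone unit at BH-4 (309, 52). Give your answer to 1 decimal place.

Two edge vectors: BH-1→BH-2 = (-1, 105, 0), BH-1→BH-3 = (87, 120, -30.7).
Normal n = (BH-1→BH-2) × (BH-1→BH-3) = (-3223.5, -30.7, -9255).
So ∂z/∂easting = −n_x/n_z = −0.34830 and ∂z/∂northing = −n_y/n_z = −0.00332.
Intercept c from BH-1: 334.4 + 69.31 − 0.19 = 403.52.
At (309, 52): z = −107.6 − 0.2 + 403.52 = 295.7 m.

295.7 m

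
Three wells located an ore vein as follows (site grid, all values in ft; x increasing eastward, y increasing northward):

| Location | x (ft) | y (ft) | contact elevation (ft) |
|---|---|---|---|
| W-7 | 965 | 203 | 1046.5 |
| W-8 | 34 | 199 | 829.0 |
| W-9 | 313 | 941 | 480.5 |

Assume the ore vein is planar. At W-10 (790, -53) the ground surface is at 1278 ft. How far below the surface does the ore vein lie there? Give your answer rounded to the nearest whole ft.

130 ft

Two edge vectors: W-7→W-8 = (-931, -4, -217.5), W-7→W-9 = (-652, 738, -566).
Normal n = (W-7→W-8) × (W-7→W-9) = (162779, -385136, -689686).
So ∂z/∂x = −n_x/n_z = 0.23602 and ∂z/∂y = −n_y/n_z = −0.55842.
Intercept c from W-7: 1046.5 − 227.76 + 113.36 = 932.10.
At (790, -53): z_contact = 186.5 + 29.6 + 932.10 = 1148.2 ft.
Depth below ground = 1278 − 1148.2 = 130 ft.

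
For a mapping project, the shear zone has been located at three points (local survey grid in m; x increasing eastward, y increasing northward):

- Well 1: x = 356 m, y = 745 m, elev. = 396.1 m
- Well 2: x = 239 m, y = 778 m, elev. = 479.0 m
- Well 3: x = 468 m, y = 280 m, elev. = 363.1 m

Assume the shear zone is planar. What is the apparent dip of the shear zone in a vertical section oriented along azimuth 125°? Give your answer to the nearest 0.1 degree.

Two edge vectors: Well 1→Well 2 = (-117, 33, 82.9), Well 1→Well 3 = (112, -465, -33).
Normal n = (Well 1→Well 2) × (Well 1→Well 3) = (37459.5, 5423.8, 50709).
So ∂z/∂x = −n_x/n_z = −0.73872 and ∂z/∂y = −n_y/n_z = −0.10696.
Unit vector along 125° is (sin 125°, cos 125°) = (0.8192, -0.5736).
Slope in that direction = a·(0.8192) + b·(-0.5736) = −0.54377.
Apparent dip = arctan|0.54377| = 28.5° (true dip is 36.7°, so apparent ≤ true as expected).

28.5°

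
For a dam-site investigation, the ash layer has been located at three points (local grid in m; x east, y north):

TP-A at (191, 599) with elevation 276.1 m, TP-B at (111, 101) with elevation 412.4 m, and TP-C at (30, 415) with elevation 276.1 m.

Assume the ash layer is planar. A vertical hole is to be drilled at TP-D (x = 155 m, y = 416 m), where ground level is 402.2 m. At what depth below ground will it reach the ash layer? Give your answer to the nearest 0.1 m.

Let the plane be z = a·x + b·y + c.
TP-B−TP-A: −80a − 498b = 136.3;  TP-C−TP-A: −161a − 184b = 0.
Solving gives a = 0.38313, b = −0.33524.
Then c = 276.1 − a·191 − b·599 = 403.73.
At (155, 416): z_contact = 59.39 − 139.46 + 403.73 = 323.66 m.
Depth below ground = 402.2 − 323.66 = 78.5 m.

78.5 m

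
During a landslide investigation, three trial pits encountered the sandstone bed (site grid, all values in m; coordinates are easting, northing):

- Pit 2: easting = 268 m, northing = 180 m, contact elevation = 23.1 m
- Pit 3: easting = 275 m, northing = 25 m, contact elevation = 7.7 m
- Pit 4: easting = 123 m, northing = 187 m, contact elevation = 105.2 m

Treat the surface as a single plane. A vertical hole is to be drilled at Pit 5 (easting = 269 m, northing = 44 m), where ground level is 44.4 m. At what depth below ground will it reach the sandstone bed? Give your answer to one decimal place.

31.9 m

Two edge vectors: Pit 2→Pit 3 = (7, -155, -15.4), Pit 2→Pit 4 = (-145, 7, 82.1).
Normal n = (Pit 2→Pit 3) × (Pit 2→Pit 4) = (-12617.7, 1658.3, -22426).
So ∂z/∂easting = −n_x/n_z = −0.56264 and ∂z/∂northing = −n_y/n_z = 0.07395.
Intercept c from Pit 2: 23.1 + 150.79 − 13.31 = 160.58.
At (269, 44): z_contact = −151.35 + 3.25 + 160.58 = 12.48 m.
Depth below ground = 44.4 − 12.48 = 31.9 m.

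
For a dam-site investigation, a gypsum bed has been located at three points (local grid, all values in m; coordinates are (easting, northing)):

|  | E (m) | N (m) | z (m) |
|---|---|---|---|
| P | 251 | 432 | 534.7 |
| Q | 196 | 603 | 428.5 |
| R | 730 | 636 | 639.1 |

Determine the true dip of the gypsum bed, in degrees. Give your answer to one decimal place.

Let the plane be z = a·E + b·N + c.
Q−P: −55a + 171b = −106.2;  R−P: 479a + 204b = 104.4.
Solving gives a = 0.42433, b = −0.48457.
Gradient magnitude |∇z| = √(a² + b²) = √(0.18005 + 0.23481) = 0.64410.
True dip = arctan(0.64410) = 32.8°, dipping toward NW (azimuth ≈ 319°).

32.8°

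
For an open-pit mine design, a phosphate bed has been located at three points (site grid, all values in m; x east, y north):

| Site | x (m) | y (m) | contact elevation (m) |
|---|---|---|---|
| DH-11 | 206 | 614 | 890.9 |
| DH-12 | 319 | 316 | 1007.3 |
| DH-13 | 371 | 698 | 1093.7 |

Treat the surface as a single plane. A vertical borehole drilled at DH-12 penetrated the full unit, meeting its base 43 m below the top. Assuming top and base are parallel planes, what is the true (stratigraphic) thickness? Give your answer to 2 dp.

27.55 m

Two edge vectors: DH-11→DH-12 = (113, -298, 116.4), DH-11→DH-13 = (165, 84, 202.8).
Normal n = (DH-11→DH-12) × (DH-11→DH-13) = (-70212, -3710.4, 58662).
So ∂z/∂x = −n_x/n_z = 1.19689 and ∂z/∂y = −n_y/n_z = 0.06325.
|∇z| = √(a²+b²) = 1.19856, so dip δ = arctan(1.19856) = 50.16°.
True thickness = vertical thickness × cos δ = 43 × cos 50.16° = 27.55 m.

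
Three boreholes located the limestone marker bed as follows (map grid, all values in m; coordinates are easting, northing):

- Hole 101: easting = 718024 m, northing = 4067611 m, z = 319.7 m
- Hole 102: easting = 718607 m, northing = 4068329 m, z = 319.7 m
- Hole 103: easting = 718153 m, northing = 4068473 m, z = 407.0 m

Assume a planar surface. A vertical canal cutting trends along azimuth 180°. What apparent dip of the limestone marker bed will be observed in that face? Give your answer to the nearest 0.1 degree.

7.1°

Two edge vectors: Hole 101→Hole 102 = (583, 718, 0), Hole 101→Hole 103 = (129, 862, 87.3).
Normal n = (Hole 101→Hole 102) × (Hole 101→Hole 103) = (62681.4, -50895.9, 409924).
So ∂z/∂easting = −n_x/n_z = −0.15291 and ∂z/∂northing = −n_y/n_z = 0.12416.
Unit vector along 180° is (sin 180°, cos 180°) = (0.0000, -1.0000).
Slope in that direction = a·(0.0000) + b·(-1.0000) = −0.12416.
Apparent dip = arctan|0.12416| = 7.1° (true dip is 11.1°, so apparent ≤ true as expected).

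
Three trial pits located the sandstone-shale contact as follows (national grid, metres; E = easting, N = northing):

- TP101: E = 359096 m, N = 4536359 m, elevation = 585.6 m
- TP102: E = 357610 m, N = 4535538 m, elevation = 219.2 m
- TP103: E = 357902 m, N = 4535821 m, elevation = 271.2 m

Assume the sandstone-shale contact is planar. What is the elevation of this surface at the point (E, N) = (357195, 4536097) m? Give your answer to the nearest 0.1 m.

-12.7 m

Two edge vectors: TP101→TP102 = (-1486, -821, -366.4), TP101→TP103 = (-1194, -538, -314.4).
Normal n = (TP101→TP102) × (TP101→TP103) = (60999.2, -29716.8, -180806).
So ∂z/∂E = −n_x/n_z = 0.337373760 and ∂z/∂N = −n_y/n_z = −0.164357378.
Intercept c from TP101: 585.6 − 121149.57 + 745584.07 = 625020.10.
At (357195, 4536097): z = 120508.2 − 745541.0 + 625020.10 = -12.7 m.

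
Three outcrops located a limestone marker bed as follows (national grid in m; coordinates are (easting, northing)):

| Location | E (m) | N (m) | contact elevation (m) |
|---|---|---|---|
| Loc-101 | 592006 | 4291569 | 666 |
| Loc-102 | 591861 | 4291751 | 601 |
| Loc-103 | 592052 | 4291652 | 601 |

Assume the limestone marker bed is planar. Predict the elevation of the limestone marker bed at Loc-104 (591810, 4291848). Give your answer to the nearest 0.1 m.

Let the plane be z = a·E + b·N + c.
Loc-102−Loc-101: −145a + 182b = −65;  Loc-103−Loc-101: 46a + 83b = −65.
Solving gives a = −0.315332974, b = −0.608369677.
Then c = 666 − a·592006 − b·4291569 = 2798205.46.
At (591810, 4291848): z = −186617.2 − 2611030.2 + 2798205.46 = 558.1 m.

558.1 m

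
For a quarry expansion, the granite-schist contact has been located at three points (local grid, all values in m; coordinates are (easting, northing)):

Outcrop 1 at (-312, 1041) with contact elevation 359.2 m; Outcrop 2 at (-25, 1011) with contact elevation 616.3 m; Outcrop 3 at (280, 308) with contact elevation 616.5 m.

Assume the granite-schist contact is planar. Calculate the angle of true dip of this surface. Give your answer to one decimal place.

Let the plane be z = a·E + b·N + c.
Outcrop 2−Outcrop 1: 287a − 30b = 257.1;  Outcrop 3−Outcrop 1: 592a − 733b = 257.3.
Solving gives a = 0.93834, b = 0.40682.
Gradient magnitude |∇z| = √(a² + b²) = √(0.88049 + 0.16550) = 1.02274.
True dip = arctan(1.02274) = 45.6°, dipping toward WSW (azimuth ≈ 247°).

45.6°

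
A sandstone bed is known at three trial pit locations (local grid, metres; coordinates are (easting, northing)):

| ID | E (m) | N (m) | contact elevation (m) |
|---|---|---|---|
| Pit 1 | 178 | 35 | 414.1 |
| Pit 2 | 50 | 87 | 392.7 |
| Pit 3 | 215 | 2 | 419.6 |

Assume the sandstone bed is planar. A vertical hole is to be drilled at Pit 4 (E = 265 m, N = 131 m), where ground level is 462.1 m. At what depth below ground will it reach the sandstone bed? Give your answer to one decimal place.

28.4 m

Two edge vectors: Pit 1→Pit 2 = (-128, 52, -21.4), Pit 1→Pit 3 = (37, -33, 5.5).
Normal n = (Pit 1→Pit 2) × (Pit 1→Pit 3) = (-420.2, -87.8, 2300).
So ∂z/∂E = −n_x/n_z = 0.18270 and ∂z/∂N = −n_y/n_z = 0.03817.
Intercept c from Pit 1: 414.1 − 32.52 − 1.34 = 380.24.
At (265, 131): z_contact = 48.41 + 5.00 + 380.24 = 433.66 m.
Depth below ground = 462.1 − 433.66 = 28.4 m.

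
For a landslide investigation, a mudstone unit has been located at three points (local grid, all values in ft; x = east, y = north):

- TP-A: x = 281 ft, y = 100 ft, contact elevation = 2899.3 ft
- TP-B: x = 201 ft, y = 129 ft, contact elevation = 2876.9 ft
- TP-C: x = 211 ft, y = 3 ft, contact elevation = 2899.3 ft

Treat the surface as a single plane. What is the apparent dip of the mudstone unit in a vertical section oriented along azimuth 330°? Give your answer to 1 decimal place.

14.0°

Let the plane be z = a·x + b·y + c.
TP-B−TP-A: −80a + 29b = −22.4;  TP-C−TP-A: −70a − 97b = 0.
Solving gives a = 0.22194, b = −0.16016.
Unit vector along 330° is (sin 330°, cos 330°) = (-0.5000, 0.8660).
Slope in that direction = a·(-0.5000) + b·(0.8660) = −0.24968.
Apparent dip = arctan|0.24968| = 14.0° (true dip is 15.3°, so apparent ≤ true as expected).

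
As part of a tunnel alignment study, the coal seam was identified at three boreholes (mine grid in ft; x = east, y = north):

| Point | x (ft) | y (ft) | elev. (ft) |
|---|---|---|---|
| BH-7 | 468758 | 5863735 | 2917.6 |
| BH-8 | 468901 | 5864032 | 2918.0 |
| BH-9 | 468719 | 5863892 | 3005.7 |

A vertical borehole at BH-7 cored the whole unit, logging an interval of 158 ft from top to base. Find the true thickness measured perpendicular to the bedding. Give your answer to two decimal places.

120.28 ft

Two edge vectors: BH-7→BH-8 = (143, 297, 0.4), BH-7→BH-9 = (-39, 157, 88.1).
Normal n = (BH-7→BH-8) × (BH-7→BH-9) = (26102.9, -12613.9, 34034).
So ∂z/∂x = −n_x/n_z = −0.76697 and ∂z/∂y = −n_y/n_z = 0.37063.
|∇z| = √(a²+b²) = 0.85182, so dip δ = arctan(0.85182) = 40.43°.
True thickness = vertical thickness × cos δ = 158 × cos 40.43° = 120.28 ft.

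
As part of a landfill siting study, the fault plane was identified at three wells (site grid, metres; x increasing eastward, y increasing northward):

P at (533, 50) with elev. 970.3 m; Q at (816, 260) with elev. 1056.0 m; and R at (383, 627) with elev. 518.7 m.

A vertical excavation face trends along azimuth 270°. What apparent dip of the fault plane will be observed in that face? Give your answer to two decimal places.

Two edge vectors: P→Q = (283, 210, 85.7), P→R = (-150, 577, -451.6).
Normal n = (P→Q) × (P→R) = (-144284.9, 114947.8, 194791).
So ∂z/∂x = −n_x/n_z = 0.74072 and ∂z/∂y = −n_y/n_z = −0.59011.
Unit vector along 270° is (sin 270°, cos 270°) = (-1.0000, -0.0000).
Slope in that direction = a·(-1.0000) + b·(-0.0000) = −0.74072.
Apparent dip = arctan|0.74072| = 36.53° (true dip is 43.4°, so apparent ≤ true as expected).

36.53°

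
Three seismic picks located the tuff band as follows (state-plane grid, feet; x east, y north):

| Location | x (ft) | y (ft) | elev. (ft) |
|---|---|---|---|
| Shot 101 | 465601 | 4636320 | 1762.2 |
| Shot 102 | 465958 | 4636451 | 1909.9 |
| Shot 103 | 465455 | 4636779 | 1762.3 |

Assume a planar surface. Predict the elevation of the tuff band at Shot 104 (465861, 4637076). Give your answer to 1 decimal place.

1947.7 ft

Two edge vectors: Shot 101→Shot 102 = (357, 131, 147.7), Shot 101→Shot 103 = (-146, 459, 0.1).
Normal n = (Shot 101→Shot 102) × (Shot 101→Shot 103) = (-67781.2, -21599.9, 182989).
So ∂z/∂x = −n_x/n_z = 0.370411336 and ∂z/∂y = −n_y/n_z = 0.118039336.
Intercept c from Shot 101: 1762.2 − 172463.89 − 547268.13 = −717969.82.
At (465861, 4637076): z = 172560.2 + 547357.4 − 717969.82 = 1947.7 ft.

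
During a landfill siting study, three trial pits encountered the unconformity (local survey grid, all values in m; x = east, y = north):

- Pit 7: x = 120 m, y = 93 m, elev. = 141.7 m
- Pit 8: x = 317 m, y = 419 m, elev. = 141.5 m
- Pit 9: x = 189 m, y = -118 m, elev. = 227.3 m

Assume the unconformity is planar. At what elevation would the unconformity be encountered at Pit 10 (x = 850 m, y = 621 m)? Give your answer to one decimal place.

320.1 m

Let the plane be z = a·x + b·y + c.
Pit 8−Pit 7: 197a + 326b = −0.2;  Pit 9−Pit 7: 69a − 211b = 85.6.
Solving gives a = 0.43495, b = −0.26345.
Then c = 141.7 − a·120 − b·93 = 114.01.
At (850, 621): z = 369.7 − 163.6 + 114.01 = 320.1 m.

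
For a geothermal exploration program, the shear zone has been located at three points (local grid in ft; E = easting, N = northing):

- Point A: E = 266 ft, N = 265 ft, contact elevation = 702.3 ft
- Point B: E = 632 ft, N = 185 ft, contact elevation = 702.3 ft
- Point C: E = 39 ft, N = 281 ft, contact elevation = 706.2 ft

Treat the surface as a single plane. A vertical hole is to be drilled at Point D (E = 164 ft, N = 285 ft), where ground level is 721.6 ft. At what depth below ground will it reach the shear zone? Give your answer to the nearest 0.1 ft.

Let the plane be z = a·E + b·N + c.
Point B−Point A: 366a − 80b = 0;  Point C−Point A: −227a + 16b = 3.9.
Solving gives a = −0.02536, b = −0.11601.
Then c = 702.3 − a·266 − b·265 = 739.79.
At (164, 285): z_contact = −4.16 − 33.06 + 739.79 = 702.57 ft.
Depth below ground = 721.6 − 702.57 = 19.0 ft.

19.0 ft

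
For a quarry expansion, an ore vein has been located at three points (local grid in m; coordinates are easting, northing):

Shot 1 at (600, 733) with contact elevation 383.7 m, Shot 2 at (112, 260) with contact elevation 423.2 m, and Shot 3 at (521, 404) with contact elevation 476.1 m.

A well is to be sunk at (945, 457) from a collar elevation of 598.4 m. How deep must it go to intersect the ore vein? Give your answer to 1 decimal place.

Two edge vectors: Shot 1→Shot 2 = (-488, -473, 39.5), Shot 1→Shot 3 = (-79, -329, 92.4).
Normal n = (Shot 1→Shot 2) × (Shot 1→Shot 3) = (-30709.7, 41970.7, 123185).
So ∂z/∂easting = −n_x/n_z = 0.24930 and ∂z/∂northing = −n_y/n_z = −0.34071.
Intercept c from Shot 1: 383.7 − 149.58 + 249.74 = 483.86.
At (945, 457): z_contact = 235.59 − 155.71 + 483.86 = 563.74 m.
Depth below ground = 598.4 − 563.74 = 34.7 m.

34.7 m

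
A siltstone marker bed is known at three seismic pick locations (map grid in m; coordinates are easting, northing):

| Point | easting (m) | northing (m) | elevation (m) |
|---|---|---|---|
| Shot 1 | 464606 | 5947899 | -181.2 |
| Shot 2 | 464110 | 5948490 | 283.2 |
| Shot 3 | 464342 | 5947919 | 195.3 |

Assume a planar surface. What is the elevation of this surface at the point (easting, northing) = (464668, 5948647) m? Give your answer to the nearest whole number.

-600 m

Let the plane be z = a·easting + b·northing + c.
Shot 2−Shot 1: −496a + 591b = 464.4;  Shot 3−Shot 1: −264a + 20b = 376.5.
Solving gives a = −1.45939536, b = −0.43901878.
Then c = -181.2 − a·464606 − b·5947899 = 3289102.01.
At (464668, 5948647): z = −678134.3 − 2611567.8 + 3289102.01 = -600.1 m.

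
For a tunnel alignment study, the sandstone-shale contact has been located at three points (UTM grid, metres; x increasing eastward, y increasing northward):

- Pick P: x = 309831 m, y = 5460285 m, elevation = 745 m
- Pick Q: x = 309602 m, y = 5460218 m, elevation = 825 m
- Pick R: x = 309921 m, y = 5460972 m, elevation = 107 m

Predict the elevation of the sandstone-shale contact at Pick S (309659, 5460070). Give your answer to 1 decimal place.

956.3 m

Two edge vectors: Pick P→Pick Q = (-229, -67, 80), Pick P→Pick R = (90, 687, -638).
Normal n = (Pick P→Pick Q) × (Pick P→Pick R) = (-12214, -138902, -151293).
So ∂z/∂x = −n_x/n_z = −0.080730767 and ∂z/∂y = −n_y/n_z = −0.918099317.
Intercept c from Pick P: 745 + 25012.89 + 5013083.93 = 5038841.82.
At (309659, 5460070): z = −24999.0 − 5012886.5 + 5038841.82 = 956.3 m.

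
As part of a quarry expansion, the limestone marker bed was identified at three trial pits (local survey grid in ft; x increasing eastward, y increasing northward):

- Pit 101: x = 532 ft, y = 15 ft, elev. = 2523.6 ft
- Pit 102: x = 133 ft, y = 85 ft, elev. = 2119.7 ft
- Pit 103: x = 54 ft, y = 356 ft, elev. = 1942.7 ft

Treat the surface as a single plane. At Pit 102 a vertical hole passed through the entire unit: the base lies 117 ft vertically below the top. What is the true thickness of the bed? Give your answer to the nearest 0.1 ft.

Two edge vectors: Pit 101→Pit 102 = (-399, 70, -403.9), Pit 101→Pit 103 = (-478, 341, -580.9).
Normal n = (Pit 101→Pit 102) × (Pit 101→Pit 103) = (97066.9, -38714.9, -102599).
So ∂z/∂x = −n_x/n_z = 0.94608 and ∂z/∂y = −n_y/n_z = −0.37734.
|∇z| = √(a²+b²) = 1.01856, so dip δ = arctan(1.01856) = 45.53°.
True thickness = vertical thickness × cos δ = 117 × cos 45.53° = 82.0 ft.

82.0 ft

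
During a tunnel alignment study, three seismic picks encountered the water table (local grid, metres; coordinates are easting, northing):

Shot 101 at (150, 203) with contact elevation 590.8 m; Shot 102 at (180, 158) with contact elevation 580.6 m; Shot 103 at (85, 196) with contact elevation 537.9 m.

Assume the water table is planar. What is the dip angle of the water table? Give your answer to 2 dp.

45.80°

Two edge vectors: Shot 101→Shot 102 = (30, -45, -10.2), Shot 101→Shot 103 = (-65, -7, -52.9).
Normal n = (Shot 101→Shot 102) × (Shot 101→Shot 103) = (2309.1, 2250, -3135).
So ∂z/∂easting = −n_x/n_z = 0.73656 and ∂z/∂northing = −n_y/n_z = 0.71770.
Gradient magnitude |∇z| = √(a² + b²) = √(0.54251 + 0.51510) = 1.02840.
True dip = arctan(1.02840) = 45.80°, dipping toward SW (azimuth ≈ 226°).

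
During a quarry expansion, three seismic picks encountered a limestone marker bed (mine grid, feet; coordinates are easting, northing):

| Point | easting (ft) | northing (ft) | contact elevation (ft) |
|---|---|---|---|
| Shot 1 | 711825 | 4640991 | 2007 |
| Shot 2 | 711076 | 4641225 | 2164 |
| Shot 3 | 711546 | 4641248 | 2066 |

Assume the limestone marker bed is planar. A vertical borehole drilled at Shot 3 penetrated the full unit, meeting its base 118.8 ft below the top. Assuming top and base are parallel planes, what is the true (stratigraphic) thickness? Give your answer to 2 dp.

Two edge vectors: Shot 1→Shot 2 = (-749, 234, 157), Shot 1→Shot 3 = (-279, 257, 59).
Normal n = (Shot 1→Shot 2) × (Shot 1→Shot 3) = (-26543, 388, -127207).
So ∂z/∂easting = −n_x/n_z = −0.20866 and ∂z/∂northing = −n_y/n_z = 0.00305.
|∇z| = √(a²+b²) = 0.20868, so dip δ = arctan(0.20868) = 11.79°.
True thickness = vertical thickness × cos δ = 118.8 × cos 11.79° = 116.29 ft.

116.29 ft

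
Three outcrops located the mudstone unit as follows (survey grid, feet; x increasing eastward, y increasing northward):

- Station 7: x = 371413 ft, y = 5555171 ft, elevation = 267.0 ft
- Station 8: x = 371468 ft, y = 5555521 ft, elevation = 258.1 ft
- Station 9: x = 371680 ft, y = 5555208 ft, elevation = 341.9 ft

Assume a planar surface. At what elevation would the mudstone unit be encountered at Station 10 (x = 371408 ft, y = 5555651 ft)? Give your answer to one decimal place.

231.4 ft

Let the plane be z = a·x + b·y + c.
Station 8−Station 7: 55a + 350b = −8.9;  Station 9−Station 7: 267a + 37b = 74.9.
Solving gives a = 0.290371383, b = −0.071058360.
Then c = 267 − a·371413 − b·5555171 = 287160.64.
At (371408, 5555651): z = 107846.3 − 394775.5 + 287160.64 = 231.4 ft.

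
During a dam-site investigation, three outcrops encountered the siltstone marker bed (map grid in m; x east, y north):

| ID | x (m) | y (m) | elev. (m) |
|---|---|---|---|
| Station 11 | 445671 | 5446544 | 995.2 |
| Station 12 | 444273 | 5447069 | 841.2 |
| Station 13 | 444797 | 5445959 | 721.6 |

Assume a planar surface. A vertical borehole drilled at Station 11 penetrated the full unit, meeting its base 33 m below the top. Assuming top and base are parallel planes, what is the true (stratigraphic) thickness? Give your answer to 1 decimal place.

31.9 m

Let the plane be z = a·x + b·y + c.
Station 12−Station 11: −1398a + 525b = −154;  Station 13−Station 11: −874a − 585b = −273.6.
Solving gives a = 0.18308, b = 0.19417.
|∇z| = √(a²+b²) = 0.26687, so dip δ = arctan(0.26687) = 14.94°.
True thickness = vertical thickness × cos δ = 33 × cos 14.94° = 31.9 m.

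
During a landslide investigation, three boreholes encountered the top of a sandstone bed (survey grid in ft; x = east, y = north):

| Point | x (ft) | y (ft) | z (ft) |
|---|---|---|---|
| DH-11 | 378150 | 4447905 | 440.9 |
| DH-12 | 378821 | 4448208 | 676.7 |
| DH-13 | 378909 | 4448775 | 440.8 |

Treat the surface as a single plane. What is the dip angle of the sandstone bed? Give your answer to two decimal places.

37.58°

Let the plane be z = a·x + b·y + c.
DH-12−DH-11: 671a + 303b = 235.8;  DH-13−DH-11: 759a + 870b = −0.1.
Solving gives a = 0.57993, b = −0.50606.
Gradient magnitude |∇z| = √(a² + b²) = √(0.33632 + 0.25609) = 0.76969.
True dip = arctan(0.76969) = 37.58°, dipping toward NW (azimuth ≈ 311°).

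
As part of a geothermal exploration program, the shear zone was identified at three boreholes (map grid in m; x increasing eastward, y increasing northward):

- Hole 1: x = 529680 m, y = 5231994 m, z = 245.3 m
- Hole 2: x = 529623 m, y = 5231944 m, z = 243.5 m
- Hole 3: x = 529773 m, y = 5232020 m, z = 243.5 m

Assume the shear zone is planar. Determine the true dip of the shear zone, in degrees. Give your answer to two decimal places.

5.46°

Let the plane be z = a·x + b·y + c.
Hole 2−Hole 1: −57a − 50b = −1.8;  Hole 3−Hole 1: 93a + 26b = −1.8.
Solving gives a = −0.04318, b = 0.08523.
Gradient magnitude |∇z| = √(a² + b²) = √(0.00186 + 0.00726) = 0.09554.
True dip = arctan(0.09554) = 5.46°, dipping toward SSE (azimuth ≈ 153°).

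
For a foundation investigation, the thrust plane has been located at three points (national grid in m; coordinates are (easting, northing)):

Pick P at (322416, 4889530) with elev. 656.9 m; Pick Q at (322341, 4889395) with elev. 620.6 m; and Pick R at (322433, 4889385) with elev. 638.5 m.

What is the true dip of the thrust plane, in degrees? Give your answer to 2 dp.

14.57°

Let the plane be z = a·E + b·N + c.
Pick Q−Pick P: −75a − 135b = −36.3;  Pick R−Pick P: 17a − 145b = −18.4.
Solving gives a = 0.21105, b = 0.15164.
Gradient magnitude |∇z| = √(a² + b²) = √(0.04454 + 0.02299) = 0.25988.
True dip = arctan(0.25988) = 14.57°, dipping toward SW (azimuth ≈ 234°).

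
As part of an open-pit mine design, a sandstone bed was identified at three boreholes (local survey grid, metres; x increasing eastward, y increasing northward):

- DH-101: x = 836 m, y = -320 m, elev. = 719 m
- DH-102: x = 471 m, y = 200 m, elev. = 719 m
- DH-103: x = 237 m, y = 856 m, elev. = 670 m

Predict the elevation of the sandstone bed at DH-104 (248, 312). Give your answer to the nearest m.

750 m

Let the plane be z = a·x + b·y + c.
DH-102−DH-101: −365a + 520b = 0;  DH-103−DH-101: −599a + 1176b = −49.
Solving gives a = −0.21637, b = −0.15188.
Then c = 719 − a·836 − b·-320 = 851.29.
At (248, 312): z = −53.7 − 47.4 + 851.29 = 750.2 m.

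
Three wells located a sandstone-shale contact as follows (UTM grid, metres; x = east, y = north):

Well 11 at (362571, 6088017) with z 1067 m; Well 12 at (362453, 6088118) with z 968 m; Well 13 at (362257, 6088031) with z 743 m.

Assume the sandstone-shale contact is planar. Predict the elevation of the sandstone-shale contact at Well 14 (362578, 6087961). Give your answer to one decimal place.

1061.0 m

Let the plane be z = a·x + b·y + c.
Well 12−Well 11: −118a + 101b = −99;  Well 13−Well 11: −314a + 14b = −324.
Solving gives a = 1.042445612, b = 0.237708735.
Then c = 1067 − a·362571 − b·6088017 = −1824068.37.
At (362578, 6087961): z = 377967.8 + 1447161.5 − 1824068.37 = 1061.0 m.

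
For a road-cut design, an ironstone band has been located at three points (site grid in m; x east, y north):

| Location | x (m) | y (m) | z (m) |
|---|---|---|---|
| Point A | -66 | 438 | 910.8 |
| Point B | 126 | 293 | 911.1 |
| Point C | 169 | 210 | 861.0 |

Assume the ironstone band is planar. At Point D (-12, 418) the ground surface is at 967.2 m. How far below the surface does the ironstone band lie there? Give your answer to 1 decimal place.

Let the plane be z = a·x + b·y + c.
Point B−Point A: 192a − 145b = 0.3;  Point C−Point A: 235a − 228b = −49.8.
Solving gives a = 0.75141, b = 0.99290.
Then c = 910.8 − a·-66 − b·438 = 525.50.
At (-12, 418): z_contact = −9.02 + 415.03 + 525.50 = 931.52 m.
Depth below ground = 967.2 − 931.52 = 35.7 m.

35.7 m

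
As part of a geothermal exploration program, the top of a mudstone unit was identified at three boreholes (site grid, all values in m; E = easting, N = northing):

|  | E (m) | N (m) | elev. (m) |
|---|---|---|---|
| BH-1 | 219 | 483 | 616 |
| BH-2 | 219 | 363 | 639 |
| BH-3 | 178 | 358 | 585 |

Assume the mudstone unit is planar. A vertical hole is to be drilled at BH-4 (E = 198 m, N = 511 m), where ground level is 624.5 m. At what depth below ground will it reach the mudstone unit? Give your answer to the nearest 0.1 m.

Let the plane be z = a·E + b·N + c.
BH-2−BH-1: 0a − 120b = 23;  BH-3−BH-1: −41a − 125b = −31.
Solving gives a = 1.34045, b = −0.19167.
Then c = 616 − a·219 − b·483 = 415.02.
At (198, 511): z_contact = 265.41 − 97.94 + 415.02 = 582.48 m.
Depth below ground = 624.5 − 582.48 = 42.0 m.

42.0 m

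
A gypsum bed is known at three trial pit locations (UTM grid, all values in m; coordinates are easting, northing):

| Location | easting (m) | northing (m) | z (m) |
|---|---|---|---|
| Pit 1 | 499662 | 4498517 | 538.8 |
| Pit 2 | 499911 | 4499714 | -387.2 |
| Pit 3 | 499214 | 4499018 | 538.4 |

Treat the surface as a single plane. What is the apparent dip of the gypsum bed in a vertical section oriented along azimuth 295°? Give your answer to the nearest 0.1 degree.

Two edge vectors: Pit 1→Pit 2 = (249, 1197, -926), Pit 1→Pit 3 = (-448, 501, -0.4).
Normal n = (Pit 1→Pit 2) × (Pit 1→Pit 3) = (463447.2, 414947.6, 661005).
So ∂z/∂easting = −n_x/n_z = −0.70113 and ∂z/∂northing = −n_y/n_z = −0.62775.
Unit vector along 295° is (sin 295°, cos 295°) = (-0.9063, 0.4226).
Slope in that direction = a·(-0.9063) + b·(0.4226) = 0.37014.
Apparent dip = arctan|0.37014| = 20.3° (true dip is 43.3°, so apparent ≤ true as expected).

20.3°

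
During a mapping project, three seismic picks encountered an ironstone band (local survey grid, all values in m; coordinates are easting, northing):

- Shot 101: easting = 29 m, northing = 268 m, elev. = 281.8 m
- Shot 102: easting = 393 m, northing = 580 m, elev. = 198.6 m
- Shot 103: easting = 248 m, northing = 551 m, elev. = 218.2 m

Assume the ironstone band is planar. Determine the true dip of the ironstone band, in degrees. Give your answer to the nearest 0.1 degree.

10.1°

Two edge vectors: Shot 101→Shot 102 = (364, 312, -83.2), Shot 101→Shot 103 = (219, 283, -63.6).
Normal n = (Shot 101→Shot 102) × (Shot 101→Shot 103) = (3702.4, 4929.6, 34684).
So ∂z/∂easting = −n_x/n_z = −0.10675 and ∂z/∂northing = −n_y/n_z = −0.14213.
Gradient magnitude |∇z| = √(a² + b²) = √(0.01139 + 0.02020) = 0.17775.
True dip = arctan(0.17775) = 10.1°, dipping toward NE (azimuth ≈ 037°).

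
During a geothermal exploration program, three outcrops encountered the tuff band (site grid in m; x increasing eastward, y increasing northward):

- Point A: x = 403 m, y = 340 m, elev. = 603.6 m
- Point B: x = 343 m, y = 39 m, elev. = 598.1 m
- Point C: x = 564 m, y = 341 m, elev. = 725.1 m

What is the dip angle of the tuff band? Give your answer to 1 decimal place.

Let the plane be z = a·x + b·y + c.
Point B−Point A: −60a − 301b = −5.5;  Point C−Point A: 161a + 1b = 121.5.
Solving gives a = 0.75548, b = −0.13232.
Gradient magnitude |∇z| = √(a² + b²) = √(0.57075 + 0.01751) = 0.76698.
True dip = arctan(0.76698) = 37.5°, dipping toward W (azimuth ≈ 280°).

37.5°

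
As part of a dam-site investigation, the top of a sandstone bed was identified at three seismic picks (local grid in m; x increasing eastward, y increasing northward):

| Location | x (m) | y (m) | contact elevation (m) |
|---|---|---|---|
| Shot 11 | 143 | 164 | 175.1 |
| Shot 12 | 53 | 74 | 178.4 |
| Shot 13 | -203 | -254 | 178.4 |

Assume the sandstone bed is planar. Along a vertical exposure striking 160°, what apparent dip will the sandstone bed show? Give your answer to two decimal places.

Two edge vectors: Shot 11→Shot 12 = (-90, -90, 3.3), Shot 11→Shot 13 = (-346, -418, 3.3).
Normal n = (Shot 11→Shot 12) × (Shot 11→Shot 13) = (1082.4, -844.8, 6480).
So ∂z/∂x = −n_x/n_z = −0.16704 and ∂z/∂y = −n_y/n_z = 0.13037.
Unit vector along 160° is (sin 160°, cos 160°) = (0.3420, -0.9397).
Slope in that direction = a·(0.3420) + b·(-0.9397) = −0.17964.
Apparent dip = arctan|0.17964| = 10.18° (true dip is 12.0°, so apparent ≤ true as expected).

10.18°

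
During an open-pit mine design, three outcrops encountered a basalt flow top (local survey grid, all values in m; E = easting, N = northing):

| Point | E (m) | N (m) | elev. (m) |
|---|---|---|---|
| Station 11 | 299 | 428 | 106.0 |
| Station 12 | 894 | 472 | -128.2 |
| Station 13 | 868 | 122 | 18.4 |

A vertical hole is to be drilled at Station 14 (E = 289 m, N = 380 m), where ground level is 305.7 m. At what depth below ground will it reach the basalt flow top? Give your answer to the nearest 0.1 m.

Let the plane be z = a·E + b·N + c.
Station 12−Station 11: 595a + 44b = −234.2;  Station 13−Station 11: 569a − 306b = −87.6.
Solving gives a = −0.36464, b = −0.39177.
Then c = 106 − a·299 − b·428 = 382.71.
At (289, 380): z_contact = −105.38 − 148.87 + 382.71 = 128.45 m.
Depth below ground = 305.7 − 128.45 = 177.2 m.

177.2 m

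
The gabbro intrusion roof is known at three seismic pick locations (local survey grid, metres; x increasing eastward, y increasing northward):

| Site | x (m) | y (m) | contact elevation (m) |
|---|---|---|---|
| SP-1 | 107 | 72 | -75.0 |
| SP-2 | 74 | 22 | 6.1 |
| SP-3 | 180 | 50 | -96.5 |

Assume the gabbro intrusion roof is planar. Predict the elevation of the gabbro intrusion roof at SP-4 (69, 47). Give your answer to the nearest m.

Two edge vectors: SP-1→SP-2 = (-33, -50, 81.1), SP-1→SP-3 = (73, -22, -21.5).
Normal n = (SP-1→SP-2) × (SP-1→SP-3) = (2859.2, 5210.8, 4376).
So ∂z/∂x = −n_x/n_z = −0.65338 and ∂z/∂y = −n_y/n_z = −1.19077.
Intercept c from SP-1: -75 + 69.91 + 85.74 = 80.65.
At (69, 47): z = −45.1 − 56.0 + 80.65 = -20.4 m.

-20 m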